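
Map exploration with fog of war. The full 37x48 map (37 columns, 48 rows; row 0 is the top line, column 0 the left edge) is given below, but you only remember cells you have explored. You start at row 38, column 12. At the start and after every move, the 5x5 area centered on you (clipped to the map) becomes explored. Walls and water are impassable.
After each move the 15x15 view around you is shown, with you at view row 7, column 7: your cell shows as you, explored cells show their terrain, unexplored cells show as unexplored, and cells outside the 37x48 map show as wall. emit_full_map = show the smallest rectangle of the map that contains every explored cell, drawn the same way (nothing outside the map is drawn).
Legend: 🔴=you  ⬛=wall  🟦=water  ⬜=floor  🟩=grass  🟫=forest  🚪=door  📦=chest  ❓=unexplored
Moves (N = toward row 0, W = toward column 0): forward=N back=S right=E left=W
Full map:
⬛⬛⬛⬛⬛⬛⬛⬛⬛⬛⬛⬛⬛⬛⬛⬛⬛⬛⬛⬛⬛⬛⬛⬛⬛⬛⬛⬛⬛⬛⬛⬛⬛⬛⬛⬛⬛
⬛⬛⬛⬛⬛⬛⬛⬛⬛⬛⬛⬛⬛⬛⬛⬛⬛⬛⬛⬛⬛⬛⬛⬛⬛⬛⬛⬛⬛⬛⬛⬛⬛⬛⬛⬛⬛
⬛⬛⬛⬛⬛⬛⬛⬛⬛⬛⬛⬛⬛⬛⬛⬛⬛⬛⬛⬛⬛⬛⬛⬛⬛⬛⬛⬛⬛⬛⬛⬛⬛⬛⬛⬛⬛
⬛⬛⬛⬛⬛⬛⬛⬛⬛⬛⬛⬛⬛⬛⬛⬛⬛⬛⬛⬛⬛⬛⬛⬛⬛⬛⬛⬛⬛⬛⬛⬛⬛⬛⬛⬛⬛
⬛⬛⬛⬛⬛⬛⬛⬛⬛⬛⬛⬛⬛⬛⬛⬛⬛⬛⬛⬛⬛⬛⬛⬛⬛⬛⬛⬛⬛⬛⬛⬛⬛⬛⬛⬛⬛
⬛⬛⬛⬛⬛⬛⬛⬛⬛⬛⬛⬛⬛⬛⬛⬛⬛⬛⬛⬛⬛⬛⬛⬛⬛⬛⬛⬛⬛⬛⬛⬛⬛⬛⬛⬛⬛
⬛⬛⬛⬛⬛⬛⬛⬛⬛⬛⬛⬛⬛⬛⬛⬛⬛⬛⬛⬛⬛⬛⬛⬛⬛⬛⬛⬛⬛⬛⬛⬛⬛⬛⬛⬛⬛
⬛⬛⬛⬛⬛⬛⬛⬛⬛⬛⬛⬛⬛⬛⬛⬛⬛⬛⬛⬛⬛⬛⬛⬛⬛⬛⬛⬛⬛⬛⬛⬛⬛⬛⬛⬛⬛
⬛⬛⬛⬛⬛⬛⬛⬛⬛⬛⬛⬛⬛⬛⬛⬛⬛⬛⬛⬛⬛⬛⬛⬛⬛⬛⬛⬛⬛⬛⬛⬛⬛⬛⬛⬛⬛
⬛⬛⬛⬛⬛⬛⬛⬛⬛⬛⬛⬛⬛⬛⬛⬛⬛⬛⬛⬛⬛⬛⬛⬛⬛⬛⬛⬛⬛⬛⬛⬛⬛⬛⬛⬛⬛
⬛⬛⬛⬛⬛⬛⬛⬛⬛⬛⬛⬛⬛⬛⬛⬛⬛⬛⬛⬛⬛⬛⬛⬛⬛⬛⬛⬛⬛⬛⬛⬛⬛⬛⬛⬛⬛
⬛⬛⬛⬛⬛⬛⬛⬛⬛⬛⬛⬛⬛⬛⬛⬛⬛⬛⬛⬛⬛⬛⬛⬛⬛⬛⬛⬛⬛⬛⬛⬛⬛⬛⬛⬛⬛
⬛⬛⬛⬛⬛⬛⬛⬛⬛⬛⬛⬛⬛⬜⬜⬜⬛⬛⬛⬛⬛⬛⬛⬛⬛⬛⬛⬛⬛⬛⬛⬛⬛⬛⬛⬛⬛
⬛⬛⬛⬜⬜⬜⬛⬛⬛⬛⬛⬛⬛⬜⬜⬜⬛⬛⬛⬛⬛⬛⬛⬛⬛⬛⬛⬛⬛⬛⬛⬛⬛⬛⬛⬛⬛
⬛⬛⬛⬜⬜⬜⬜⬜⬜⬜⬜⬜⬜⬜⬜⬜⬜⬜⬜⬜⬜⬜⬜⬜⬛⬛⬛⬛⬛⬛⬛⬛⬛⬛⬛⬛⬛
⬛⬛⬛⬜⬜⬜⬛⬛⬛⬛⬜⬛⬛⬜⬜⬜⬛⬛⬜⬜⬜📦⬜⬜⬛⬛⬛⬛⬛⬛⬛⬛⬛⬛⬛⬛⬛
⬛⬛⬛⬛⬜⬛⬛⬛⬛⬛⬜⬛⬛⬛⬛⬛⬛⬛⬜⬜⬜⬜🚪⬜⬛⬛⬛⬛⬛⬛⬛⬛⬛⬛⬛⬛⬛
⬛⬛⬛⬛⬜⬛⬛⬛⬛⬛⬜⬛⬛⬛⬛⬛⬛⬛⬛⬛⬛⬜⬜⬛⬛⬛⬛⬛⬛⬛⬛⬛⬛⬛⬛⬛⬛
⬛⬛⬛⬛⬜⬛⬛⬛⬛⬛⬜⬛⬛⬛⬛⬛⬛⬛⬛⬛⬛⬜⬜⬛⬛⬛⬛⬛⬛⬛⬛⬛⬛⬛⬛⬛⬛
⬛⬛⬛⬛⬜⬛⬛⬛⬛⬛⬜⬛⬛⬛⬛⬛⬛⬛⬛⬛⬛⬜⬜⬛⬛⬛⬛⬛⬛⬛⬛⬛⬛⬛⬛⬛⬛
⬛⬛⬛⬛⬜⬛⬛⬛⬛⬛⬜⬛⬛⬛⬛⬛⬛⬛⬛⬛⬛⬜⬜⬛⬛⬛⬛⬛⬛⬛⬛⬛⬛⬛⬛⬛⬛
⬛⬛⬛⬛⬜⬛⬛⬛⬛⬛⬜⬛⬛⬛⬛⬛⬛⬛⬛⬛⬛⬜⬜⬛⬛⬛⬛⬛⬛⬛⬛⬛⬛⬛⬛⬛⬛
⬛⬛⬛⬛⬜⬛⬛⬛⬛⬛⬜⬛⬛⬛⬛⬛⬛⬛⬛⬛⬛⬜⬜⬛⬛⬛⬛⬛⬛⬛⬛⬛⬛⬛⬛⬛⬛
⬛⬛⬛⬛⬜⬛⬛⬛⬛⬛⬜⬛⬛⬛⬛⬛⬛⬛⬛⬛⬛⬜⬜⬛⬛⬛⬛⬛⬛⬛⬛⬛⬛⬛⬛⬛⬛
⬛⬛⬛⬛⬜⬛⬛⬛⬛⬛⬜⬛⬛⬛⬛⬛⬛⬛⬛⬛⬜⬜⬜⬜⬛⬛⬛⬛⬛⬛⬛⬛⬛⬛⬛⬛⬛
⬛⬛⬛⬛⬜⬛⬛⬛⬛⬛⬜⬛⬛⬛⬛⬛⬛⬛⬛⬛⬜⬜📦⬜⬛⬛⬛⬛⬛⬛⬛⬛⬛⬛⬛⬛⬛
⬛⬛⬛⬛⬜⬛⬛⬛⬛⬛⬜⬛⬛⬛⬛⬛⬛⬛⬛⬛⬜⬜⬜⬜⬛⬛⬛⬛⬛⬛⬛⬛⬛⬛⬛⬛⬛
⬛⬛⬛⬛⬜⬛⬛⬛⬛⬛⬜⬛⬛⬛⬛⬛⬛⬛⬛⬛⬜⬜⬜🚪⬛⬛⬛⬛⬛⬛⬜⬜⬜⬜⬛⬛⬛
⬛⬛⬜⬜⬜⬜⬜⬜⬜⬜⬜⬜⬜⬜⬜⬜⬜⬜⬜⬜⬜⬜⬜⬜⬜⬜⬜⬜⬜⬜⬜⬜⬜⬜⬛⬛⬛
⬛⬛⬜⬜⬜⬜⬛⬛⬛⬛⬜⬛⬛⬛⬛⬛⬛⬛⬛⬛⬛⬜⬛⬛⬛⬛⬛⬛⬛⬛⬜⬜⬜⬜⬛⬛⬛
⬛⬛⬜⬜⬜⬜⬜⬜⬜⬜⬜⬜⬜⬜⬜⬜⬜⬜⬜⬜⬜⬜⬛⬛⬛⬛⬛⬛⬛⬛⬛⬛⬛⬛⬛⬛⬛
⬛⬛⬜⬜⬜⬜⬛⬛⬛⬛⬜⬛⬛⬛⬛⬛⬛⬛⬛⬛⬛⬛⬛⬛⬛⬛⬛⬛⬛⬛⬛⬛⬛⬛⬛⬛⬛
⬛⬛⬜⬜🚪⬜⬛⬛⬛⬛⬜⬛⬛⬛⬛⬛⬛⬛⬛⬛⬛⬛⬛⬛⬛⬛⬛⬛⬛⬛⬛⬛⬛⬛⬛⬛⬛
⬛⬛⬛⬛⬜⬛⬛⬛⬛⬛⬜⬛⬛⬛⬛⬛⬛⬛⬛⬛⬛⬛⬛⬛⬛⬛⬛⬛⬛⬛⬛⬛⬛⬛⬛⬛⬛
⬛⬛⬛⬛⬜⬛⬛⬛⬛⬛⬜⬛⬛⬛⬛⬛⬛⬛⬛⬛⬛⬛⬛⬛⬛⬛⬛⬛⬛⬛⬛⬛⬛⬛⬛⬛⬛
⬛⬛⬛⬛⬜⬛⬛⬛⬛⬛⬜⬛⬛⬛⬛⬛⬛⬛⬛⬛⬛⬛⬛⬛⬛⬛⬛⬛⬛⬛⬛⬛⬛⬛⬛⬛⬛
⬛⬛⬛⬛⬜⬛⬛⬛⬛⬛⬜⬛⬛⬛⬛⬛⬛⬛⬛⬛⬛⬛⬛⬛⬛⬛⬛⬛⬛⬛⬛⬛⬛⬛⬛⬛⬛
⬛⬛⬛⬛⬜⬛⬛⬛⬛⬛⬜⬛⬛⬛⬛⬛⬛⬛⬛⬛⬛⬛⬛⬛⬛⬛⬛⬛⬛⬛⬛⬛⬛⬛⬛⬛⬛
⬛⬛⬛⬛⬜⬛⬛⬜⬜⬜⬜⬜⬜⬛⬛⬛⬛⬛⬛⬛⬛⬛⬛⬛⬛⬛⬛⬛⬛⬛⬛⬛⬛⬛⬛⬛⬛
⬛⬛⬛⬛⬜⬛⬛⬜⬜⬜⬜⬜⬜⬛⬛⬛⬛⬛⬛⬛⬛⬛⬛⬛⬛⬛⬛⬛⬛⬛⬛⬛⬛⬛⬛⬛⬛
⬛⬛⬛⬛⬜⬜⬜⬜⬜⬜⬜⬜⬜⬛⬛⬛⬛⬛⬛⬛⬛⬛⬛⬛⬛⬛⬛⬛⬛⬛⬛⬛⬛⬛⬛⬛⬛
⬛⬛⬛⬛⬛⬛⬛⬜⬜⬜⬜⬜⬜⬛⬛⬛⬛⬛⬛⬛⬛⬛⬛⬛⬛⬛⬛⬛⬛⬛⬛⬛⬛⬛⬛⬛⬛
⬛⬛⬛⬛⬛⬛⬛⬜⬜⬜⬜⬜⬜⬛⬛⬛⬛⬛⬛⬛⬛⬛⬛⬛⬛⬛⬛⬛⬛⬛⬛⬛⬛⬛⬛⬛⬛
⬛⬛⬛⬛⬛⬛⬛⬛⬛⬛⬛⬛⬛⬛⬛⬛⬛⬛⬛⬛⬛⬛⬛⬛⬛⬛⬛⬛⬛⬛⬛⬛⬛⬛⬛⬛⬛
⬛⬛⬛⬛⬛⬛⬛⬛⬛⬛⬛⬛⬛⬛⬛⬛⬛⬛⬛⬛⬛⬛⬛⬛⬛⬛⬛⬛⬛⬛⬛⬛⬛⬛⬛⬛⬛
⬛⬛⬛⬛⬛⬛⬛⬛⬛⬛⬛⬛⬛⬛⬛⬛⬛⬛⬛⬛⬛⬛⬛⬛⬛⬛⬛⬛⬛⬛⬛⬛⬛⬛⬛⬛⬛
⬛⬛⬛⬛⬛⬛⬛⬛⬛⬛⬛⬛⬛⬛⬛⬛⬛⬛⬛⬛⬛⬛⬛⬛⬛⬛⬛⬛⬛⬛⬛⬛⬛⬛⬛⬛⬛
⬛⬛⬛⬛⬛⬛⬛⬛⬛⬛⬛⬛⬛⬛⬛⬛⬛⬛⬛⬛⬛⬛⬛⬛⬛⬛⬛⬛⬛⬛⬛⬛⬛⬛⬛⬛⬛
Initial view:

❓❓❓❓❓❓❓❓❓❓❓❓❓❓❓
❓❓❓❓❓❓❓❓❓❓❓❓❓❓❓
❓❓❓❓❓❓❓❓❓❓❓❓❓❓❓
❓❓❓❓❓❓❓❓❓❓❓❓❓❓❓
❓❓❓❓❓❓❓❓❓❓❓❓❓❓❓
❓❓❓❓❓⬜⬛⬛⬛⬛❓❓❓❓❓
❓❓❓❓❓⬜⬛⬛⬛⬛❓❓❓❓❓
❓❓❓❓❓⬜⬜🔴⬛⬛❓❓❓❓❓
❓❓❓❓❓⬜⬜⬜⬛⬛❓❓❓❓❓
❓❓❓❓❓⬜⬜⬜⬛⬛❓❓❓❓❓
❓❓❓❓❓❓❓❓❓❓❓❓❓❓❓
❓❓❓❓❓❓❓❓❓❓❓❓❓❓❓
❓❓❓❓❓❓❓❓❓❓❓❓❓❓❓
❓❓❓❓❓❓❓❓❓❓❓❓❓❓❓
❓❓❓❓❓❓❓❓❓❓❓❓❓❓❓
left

❓❓❓❓❓❓❓❓❓❓❓❓❓❓❓
❓❓❓❓❓❓❓❓❓❓❓❓❓❓❓
❓❓❓❓❓❓❓❓❓❓❓❓❓❓❓
❓❓❓❓❓❓❓❓❓❓❓❓❓❓❓
❓❓❓❓❓❓❓❓❓❓❓❓❓❓❓
❓❓❓❓❓⬛⬜⬛⬛⬛⬛❓❓❓❓
❓❓❓❓❓⬛⬜⬛⬛⬛⬛❓❓❓❓
❓❓❓❓❓⬜⬜🔴⬜⬛⬛❓❓❓❓
❓❓❓❓❓⬜⬜⬜⬜⬛⬛❓❓❓❓
❓❓❓❓❓⬜⬜⬜⬜⬛⬛❓❓❓❓
❓❓❓❓❓❓❓❓❓❓❓❓❓❓❓
❓❓❓❓❓❓❓❓❓❓❓❓❓❓❓
❓❓❓❓❓❓❓❓❓❓❓❓❓❓❓
❓❓❓❓❓❓❓❓❓❓❓❓❓❓❓
❓❓❓❓❓❓❓❓❓❓❓❓❓❓❓

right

❓❓❓❓❓❓❓❓❓❓❓❓❓❓❓
❓❓❓❓❓❓❓❓❓❓❓❓❓❓❓
❓❓❓❓❓❓❓❓❓❓❓❓❓❓❓
❓❓❓❓❓❓❓❓❓❓❓❓❓❓❓
❓❓❓❓❓❓❓❓❓❓❓❓❓❓❓
❓❓❓❓⬛⬜⬛⬛⬛⬛❓❓❓❓❓
❓❓❓❓⬛⬜⬛⬛⬛⬛❓❓❓❓❓
❓❓❓❓⬜⬜⬜🔴⬛⬛❓❓❓❓❓
❓❓❓❓⬜⬜⬜⬜⬛⬛❓❓❓❓❓
❓❓❓❓⬜⬜⬜⬜⬛⬛❓❓❓❓❓
❓❓❓❓❓❓❓❓❓❓❓❓❓❓❓
❓❓❓❓❓❓❓❓❓❓❓❓❓❓❓
❓❓❓❓❓❓❓❓❓❓❓❓❓❓❓
❓❓❓❓❓❓❓❓❓❓❓❓❓❓❓
❓❓❓❓❓❓❓❓❓❓❓❓❓❓❓

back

❓❓❓❓❓❓❓❓❓❓❓❓❓❓❓
❓❓❓❓❓❓❓❓❓❓❓❓❓❓❓
❓❓❓❓❓❓❓❓❓❓❓❓❓❓❓
❓❓❓❓❓❓❓❓❓❓❓❓❓❓❓
❓❓❓❓⬛⬜⬛⬛⬛⬛❓❓❓❓❓
❓❓❓❓⬛⬜⬛⬛⬛⬛❓❓❓❓❓
❓❓❓❓⬜⬜⬜⬜⬛⬛❓❓❓❓❓
❓❓❓❓⬜⬜⬜🔴⬛⬛❓❓❓❓❓
❓❓❓❓⬜⬜⬜⬜⬛⬛❓❓❓❓❓
❓❓❓❓❓⬜⬜⬜⬛⬛❓❓❓❓❓
❓❓❓❓❓❓❓❓❓❓❓❓❓❓❓
❓❓❓❓❓❓❓❓❓❓❓❓❓❓❓
❓❓❓❓❓❓❓❓❓❓❓❓❓❓❓
❓❓❓❓❓❓❓❓❓❓❓❓❓❓❓
❓❓❓❓❓❓❓❓❓❓❓❓❓❓❓

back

❓❓❓❓❓❓❓❓❓❓❓❓❓❓❓
❓❓❓❓❓❓❓❓❓❓❓❓❓❓❓
❓❓❓❓❓❓❓❓❓❓❓❓❓❓❓
❓❓❓❓⬛⬜⬛⬛⬛⬛❓❓❓❓❓
❓❓❓❓⬛⬜⬛⬛⬛⬛❓❓❓❓❓
❓❓❓❓⬜⬜⬜⬜⬛⬛❓❓❓❓❓
❓❓❓❓⬜⬜⬜⬜⬛⬛❓❓❓❓❓
❓❓❓❓⬜⬜⬜🔴⬛⬛❓❓❓❓❓
❓❓❓❓❓⬜⬜⬜⬛⬛❓❓❓❓❓
❓❓❓❓❓⬜⬜⬜⬛⬛❓❓❓❓❓
❓❓❓❓❓❓❓❓❓❓❓❓❓❓❓
❓❓❓❓❓❓❓❓❓❓❓❓❓❓❓
❓❓❓❓❓❓❓❓❓❓❓❓❓❓❓
❓❓❓❓❓❓❓❓❓❓❓❓❓❓❓
❓❓❓❓❓❓❓❓❓❓❓❓❓❓❓

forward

❓❓❓❓❓❓❓❓❓❓❓❓❓❓❓
❓❓❓❓❓❓❓❓❓❓❓❓❓❓❓
❓❓❓❓❓❓❓❓❓❓❓❓❓❓❓
❓❓❓❓❓❓❓❓❓❓❓❓❓❓❓
❓❓❓❓⬛⬜⬛⬛⬛⬛❓❓❓❓❓
❓❓❓❓⬛⬜⬛⬛⬛⬛❓❓❓❓❓
❓❓❓❓⬜⬜⬜⬜⬛⬛❓❓❓❓❓
❓❓❓❓⬜⬜⬜🔴⬛⬛❓❓❓❓❓
❓❓❓❓⬜⬜⬜⬜⬛⬛❓❓❓❓❓
❓❓❓❓❓⬜⬜⬜⬛⬛❓❓❓❓❓
❓❓❓❓❓⬜⬜⬜⬛⬛❓❓❓❓❓
❓❓❓❓❓❓❓❓❓❓❓❓❓❓❓
❓❓❓❓❓❓❓❓❓❓❓❓❓❓❓
❓❓❓❓❓❓❓❓❓❓❓❓❓❓❓
❓❓❓❓❓❓❓❓❓❓❓❓❓❓❓

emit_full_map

⬛⬜⬛⬛⬛⬛
⬛⬜⬛⬛⬛⬛
⬜⬜⬜⬜⬛⬛
⬜⬜⬜🔴⬛⬛
⬜⬜⬜⬜⬛⬛
❓⬜⬜⬜⬛⬛
❓⬜⬜⬜⬛⬛

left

❓❓❓❓❓❓❓❓❓❓❓❓❓❓❓
❓❓❓❓❓❓❓❓❓❓❓❓❓❓❓
❓❓❓❓❓❓❓❓❓❓❓❓❓❓❓
❓❓❓❓❓❓❓❓❓❓❓❓❓❓❓
❓❓❓❓❓⬛⬜⬛⬛⬛⬛❓❓❓❓
❓❓❓❓❓⬛⬜⬛⬛⬛⬛❓❓❓❓
❓❓❓❓❓⬜⬜⬜⬜⬛⬛❓❓❓❓
❓❓❓❓❓⬜⬜🔴⬜⬛⬛❓❓❓❓
❓❓❓❓❓⬜⬜⬜⬜⬛⬛❓❓❓❓
❓❓❓❓❓⬜⬜⬜⬜⬛⬛❓❓❓❓
❓❓❓❓❓❓⬜⬜⬜⬛⬛❓❓❓❓
❓❓❓❓❓❓❓❓❓❓❓❓❓❓❓
❓❓❓❓❓❓❓❓❓❓❓❓❓❓❓
❓❓❓❓❓❓❓❓❓❓❓❓❓❓❓
❓❓❓❓❓❓❓❓❓❓❓❓❓❓❓

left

❓❓❓❓❓❓❓❓❓❓❓❓❓❓❓
❓❓❓❓❓❓❓❓❓❓❓❓❓❓❓
❓❓❓❓❓❓❓❓❓❓❓❓❓❓❓
❓❓❓❓❓❓❓❓❓❓❓❓❓❓❓
❓❓❓❓❓❓⬛⬜⬛⬛⬛⬛❓❓❓
❓❓❓❓❓⬛⬛⬜⬛⬛⬛⬛❓❓❓
❓❓❓❓❓⬜⬜⬜⬜⬜⬛⬛❓❓❓
❓❓❓❓❓⬜⬜🔴⬜⬜⬛⬛❓❓❓
❓❓❓❓❓⬜⬜⬜⬜⬜⬛⬛❓❓❓
❓❓❓❓❓⬜⬜⬜⬜⬜⬛⬛❓❓❓
❓❓❓❓❓❓❓⬜⬜⬜⬛⬛❓❓❓
❓❓❓❓❓❓❓❓❓❓❓❓❓❓❓
❓❓❓❓❓❓❓❓❓❓❓❓❓❓❓
❓❓❓❓❓❓❓❓❓❓❓❓❓❓❓
❓❓❓❓❓❓❓❓❓❓❓❓❓❓❓

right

❓❓❓❓❓❓❓❓❓❓❓❓❓❓❓
❓❓❓❓❓❓❓❓❓❓❓❓❓❓❓
❓❓❓❓❓❓❓❓❓❓❓❓❓❓❓
❓❓❓❓❓❓❓❓❓❓❓❓❓❓❓
❓❓❓❓❓⬛⬜⬛⬛⬛⬛❓❓❓❓
❓❓❓❓⬛⬛⬜⬛⬛⬛⬛❓❓❓❓
❓❓❓❓⬜⬜⬜⬜⬜⬛⬛❓❓❓❓
❓❓❓❓⬜⬜⬜🔴⬜⬛⬛❓❓❓❓
❓❓❓❓⬜⬜⬜⬜⬜⬛⬛❓❓❓❓
❓❓❓❓⬜⬜⬜⬜⬜⬛⬛❓❓❓❓
❓❓❓❓❓❓⬜⬜⬜⬛⬛❓❓❓❓
❓❓❓❓❓❓❓❓❓❓❓❓❓❓❓
❓❓❓❓❓❓❓❓❓❓❓❓❓❓❓
❓❓❓❓❓❓❓❓❓❓❓❓❓❓❓
❓❓❓❓❓❓❓❓❓❓❓❓❓❓❓

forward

❓❓❓❓❓❓❓❓❓❓❓❓❓❓❓
❓❓❓❓❓❓❓❓❓❓❓❓❓❓❓
❓❓❓❓❓❓❓❓❓❓❓❓❓❓❓
❓❓❓❓❓❓❓❓❓❓❓❓❓❓❓
❓❓❓❓❓❓❓❓❓❓❓❓❓❓❓
❓❓❓❓❓⬛⬜⬛⬛⬛⬛❓❓❓❓
❓❓❓❓⬛⬛⬜⬛⬛⬛⬛❓❓❓❓
❓❓❓❓⬜⬜⬜🔴⬜⬛⬛❓❓❓❓
❓❓❓❓⬜⬜⬜⬜⬜⬛⬛❓❓❓❓
❓❓❓❓⬜⬜⬜⬜⬜⬛⬛❓❓❓❓
❓❓❓❓⬜⬜⬜⬜⬜⬛⬛❓❓❓❓
❓❓❓❓❓❓⬜⬜⬜⬛⬛❓❓❓❓
❓❓❓❓❓❓❓❓❓❓❓❓❓❓❓
❓❓❓❓❓❓❓❓❓❓❓❓❓❓❓
❓❓❓❓❓❓❓❓❓❓❓❓❓❓❓

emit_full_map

❓⬛⬜⬛⬛⬛⬛
⬛⬛⬜⬛⬛⬛⬛
⬜⬜⬜🔴⬜⬛⬛
⬜⬜⬜⬜⬜⬛⬛
⬜⬜⬜⬜⬜⬛⬛
⬜⬜⬜⬜⬜⬛⬛
❓❓⬜⬜⬜⬛⬛

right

❓❓❓❓❓❓❓❓❓❓❓❓❓❓❓
❓❓❓❓❓❓❓❓❓❓❓❓❓❓❓
❓❓❓❓❓❓❓❓❓❓❓❓❓❓❓
❓❓❓❓❓❓❓❓❓❓❓❓❓❓❓
❓❓❓❓❓❓❓❓❓❓❓❓❓❓❓
❓❓❓❓⬛⬜⬛⬛⬛⬛❓❓❓❓❓
❓❓❓⬛⬛⬜⬛⬛⬛⬛❓❓❓❓❓
❓❓❓⬜⬜⬜⬜🔴⬛⬛❓❓❓❓❓
❓❓❓⬜⬜⬜⬜⬜⬛⬛❓❓❓❓❓
❓❓❓⬜⬜⬜⬜⬜⬛⬛❓❓❓❓❓
❓❓❓⬜⬜⬜⬜⬜⬛⬛❓❓❓❓❓
❓❓❓❓❓⬜⬜⬜⬛⬛❓❓❓❓❓
❓❓❓❓❓❓❓❓❓❓❓❓❓❓❓
❓❓❓❓❓❓❓❓❓❓❓❓❓❓❓
❓❓❓❓❓❓❓❓❓❓❓❓❓❓❓

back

❓❓❓❓❓❓❓❓❓❓❓❓❓❓❓
❓❓❓❓❓❓❓❓❓❓❓❓❓❓❓
❓❓❓❓❓❓❓❓❓❓❓❓❓❓❓
❓❓❓❓❓❓❓❓❓❓❓❓❓❓❓
❓❓❓❓⬛⬜⬛⬛⬛⬛❓❓❓❓❓
❓❓❓⬛⬛⬜⬛⬛⬛⬛❓❓❓❓❓
❓❓❓⬜⬜⬜⬜⬜⬛⬛❓❓❓❓❓
❓❓❓⬜⬜⬜⬜🔴⬛⬛❓❓❓❓❓
❓❓❓⬜⬜⬜⬜⬜⬛⬛❓❓❓❓❓
❓❓❓⬜⬜⬜⬜⬜⬛⬛❓❓❓❓❓
❓❓❓❓❓⬜⬜⬜⬛⬛❓❓❓❓❓
❓❓❓❓❓❓❓❓❓❓❓❓❓❓❓
❓❓❓❓❓❓❓❓❓❓❓❓❓❓❓
❓❓❓❓❓❓❓❓❓❓❓❓❓❓❓
❓❓❓❓❓❓❓❓❓❓❓❓❓❓❓

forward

❓❓❓❓❓❓❓❓❓❓❓❓❓❓❓
❓❓❓❓❓❓❓❓❓❓❓❓❓❓❓
❓❓❓❓❓❓❓❓❓❓❓❓❓❓❓
❓❓❓❓❓❓❓❓❓❓❓❓❓❓❓
❓❓❓❓❓❓❓❓❓❓❓❓❓❓❓
❓❓❓❓⬛⬜⬛⬛⬛⬛❓❓❓❓❓
❓❓❓⬛⬛⬜⬛⬛⬛⬛❓❓❓❓❓
❓❓❓⬜⬜⬜⬜🔴⬛⬛❓❓❓❓❓
❓❓❓⬜⬜⬜⬜⬜⬛⬛❓❓❓❓❓
❓❓❓⬜⬜⬜⬜⬜⬛⬛❓❓❓❓❓
❓❓❓⬜⬜⬜⬜⬜⬛⬛❓❓❓❓❓
❓❓❓❓❓⬜⬜⬜⬛⬛❓❓❓❓❓
❓❓❓❓❓❓❓❓❓❓❓❓❓❓❓
❓❓❓❓❓❓❓❓❓❓❓❓❓❓❓
❓❓❓❓❓❓❓❓❓❓❓❓❓❓❓

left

❓❓❓❓❓❓❓❓❓❓❓❓❓❓❓
❓❓❓❓❓❓❓❓❓❓❓❓❓❓❓
❓❓❓❓❓❓❓❓❓❓❓❓❓❓❓
❓❓❓❓❓❓❓❓❓❓❓❓❓❓❓
❓❓❓❓❓❓❓❓❓❓❓❓❓❓❓
❓❓❓❓❓⬛⬜⬛⬛⬛⬛❓❓❓❓
❓❓❓❓⬛⬛⬜⬛⬛⬛⬛❓❓❓❓
❓❓❓❓⬜⬜⬜🔴⬜⬛⬛❓❓❓❓
❓❓❓❓⬜⬜⬜⬜⬜⬛⬛❓❓❓❓
❓❓❓❓⬜⬜⬜⬜⬜⬛⬛❓❓❓❓
❓❓❓❓⬜⬜⬜⬜⬜⬛⬛❓❓❓❓
❓❓❓❓❓❓⬜⬜⬜⬛⬛❓❓❓❓
❓❓❓❓❓❓❓❓❓❓❓❓❓❓❓
❓❓❓❓❓❓❓❓❓❓❓❓❓❓❓
❓❓❓❓❓❓❓❓❓❓❓❓❓❓❓

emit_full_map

❓⬛⬜⬛⬛⬛⬛
⬛⬛⬜⬛⬛⬛⬛
⬜⬜⬜🔴⬜⬛⬛
⬜⬜⬜⬜⬜⬛⬛
⬜⬜⬜⬜⬜⬛⬛
⬜⬜⬜⬜⬜⬛⬛
❓❓⬜⬜⬜⬛⬛


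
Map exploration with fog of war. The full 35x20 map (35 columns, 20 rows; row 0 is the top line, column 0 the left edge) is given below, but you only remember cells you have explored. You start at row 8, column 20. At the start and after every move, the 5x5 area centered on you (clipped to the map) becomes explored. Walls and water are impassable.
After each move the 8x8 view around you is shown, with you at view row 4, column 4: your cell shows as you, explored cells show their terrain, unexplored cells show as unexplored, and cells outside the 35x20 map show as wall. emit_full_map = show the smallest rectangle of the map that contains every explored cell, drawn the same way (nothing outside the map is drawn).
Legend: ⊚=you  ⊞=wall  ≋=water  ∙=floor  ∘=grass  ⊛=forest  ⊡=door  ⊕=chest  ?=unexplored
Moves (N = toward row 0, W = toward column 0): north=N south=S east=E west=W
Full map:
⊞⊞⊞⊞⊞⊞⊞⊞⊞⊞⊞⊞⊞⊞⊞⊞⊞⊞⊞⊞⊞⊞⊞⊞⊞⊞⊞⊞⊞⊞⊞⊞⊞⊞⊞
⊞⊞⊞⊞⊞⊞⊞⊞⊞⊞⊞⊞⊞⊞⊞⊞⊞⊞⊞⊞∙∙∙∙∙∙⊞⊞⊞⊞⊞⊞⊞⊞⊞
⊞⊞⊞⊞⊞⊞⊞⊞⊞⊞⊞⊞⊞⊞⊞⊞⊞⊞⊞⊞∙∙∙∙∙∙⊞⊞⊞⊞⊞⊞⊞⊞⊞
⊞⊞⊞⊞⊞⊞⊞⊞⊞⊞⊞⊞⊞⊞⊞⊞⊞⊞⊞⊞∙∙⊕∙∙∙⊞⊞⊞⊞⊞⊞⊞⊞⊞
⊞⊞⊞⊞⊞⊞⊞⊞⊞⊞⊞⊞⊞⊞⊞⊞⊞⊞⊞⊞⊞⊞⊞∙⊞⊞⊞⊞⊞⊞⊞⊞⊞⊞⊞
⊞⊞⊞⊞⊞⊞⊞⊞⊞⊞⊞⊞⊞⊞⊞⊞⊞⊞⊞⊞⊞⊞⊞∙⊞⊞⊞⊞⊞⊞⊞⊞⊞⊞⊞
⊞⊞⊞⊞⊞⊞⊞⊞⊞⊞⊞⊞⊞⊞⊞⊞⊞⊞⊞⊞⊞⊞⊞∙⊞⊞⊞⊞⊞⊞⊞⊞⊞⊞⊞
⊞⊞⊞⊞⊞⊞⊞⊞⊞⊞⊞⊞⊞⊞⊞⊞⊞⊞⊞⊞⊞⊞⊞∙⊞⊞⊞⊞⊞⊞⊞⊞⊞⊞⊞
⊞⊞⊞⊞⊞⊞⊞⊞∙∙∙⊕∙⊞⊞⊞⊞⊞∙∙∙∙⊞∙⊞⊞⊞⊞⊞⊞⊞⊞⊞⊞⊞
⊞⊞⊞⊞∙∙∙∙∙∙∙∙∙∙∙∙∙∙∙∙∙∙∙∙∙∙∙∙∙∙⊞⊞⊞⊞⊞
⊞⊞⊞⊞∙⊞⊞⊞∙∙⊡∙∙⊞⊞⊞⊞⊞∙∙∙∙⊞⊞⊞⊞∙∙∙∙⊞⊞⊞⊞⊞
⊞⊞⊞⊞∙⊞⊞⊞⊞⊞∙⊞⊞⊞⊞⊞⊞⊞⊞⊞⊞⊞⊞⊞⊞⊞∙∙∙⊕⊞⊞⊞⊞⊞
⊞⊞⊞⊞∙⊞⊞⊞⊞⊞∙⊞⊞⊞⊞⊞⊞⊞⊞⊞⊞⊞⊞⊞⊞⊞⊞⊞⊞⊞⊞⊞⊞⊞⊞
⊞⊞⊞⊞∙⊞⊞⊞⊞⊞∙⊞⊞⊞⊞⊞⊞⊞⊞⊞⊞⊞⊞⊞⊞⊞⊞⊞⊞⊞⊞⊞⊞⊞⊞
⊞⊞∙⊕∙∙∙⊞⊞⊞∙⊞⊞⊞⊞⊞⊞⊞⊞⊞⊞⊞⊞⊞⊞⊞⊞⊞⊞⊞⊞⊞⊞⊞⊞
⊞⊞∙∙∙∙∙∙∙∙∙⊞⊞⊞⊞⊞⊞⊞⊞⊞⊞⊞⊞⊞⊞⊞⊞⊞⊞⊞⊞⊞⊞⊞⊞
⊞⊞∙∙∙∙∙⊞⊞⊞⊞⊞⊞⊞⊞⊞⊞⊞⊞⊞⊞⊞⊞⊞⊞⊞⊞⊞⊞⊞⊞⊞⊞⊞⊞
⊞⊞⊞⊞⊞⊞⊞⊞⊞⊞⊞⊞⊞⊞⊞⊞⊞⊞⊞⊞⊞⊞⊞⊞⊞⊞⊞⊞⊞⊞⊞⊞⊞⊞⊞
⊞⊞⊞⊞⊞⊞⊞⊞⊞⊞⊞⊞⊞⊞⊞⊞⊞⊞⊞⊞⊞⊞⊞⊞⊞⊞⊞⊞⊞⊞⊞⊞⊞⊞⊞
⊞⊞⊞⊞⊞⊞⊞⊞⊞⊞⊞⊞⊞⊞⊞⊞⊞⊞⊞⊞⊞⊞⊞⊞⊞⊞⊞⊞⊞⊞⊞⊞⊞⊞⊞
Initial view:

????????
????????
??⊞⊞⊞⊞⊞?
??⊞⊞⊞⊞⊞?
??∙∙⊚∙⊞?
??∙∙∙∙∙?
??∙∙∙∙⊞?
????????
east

????????
????????
?⊞⊞⊞⊞⊞∙?
?⊞⊞⊞⊞⊞∙?
?∙∙∙⊚⊞∙?
?∙∙∙∙∙∙?
?∙∙∙∙⊞⊞?
????????

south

????????
?⊞⊞⊞⊞⊞∙?
?⊞⊞⊞⊞⊞∙?
?∙∙∙∙⊞∙?
?∙∙∙⊚∙∙?
?∙∙∙∙⊞⊞?
??⊞⊞⊞⊞⊞?
????????

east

????????
⊞⊞⊞⊞⊞∙??
⊞⊞⊞⊞⊞∙⊞?
∙∙∙∙⊞∙⊞?
∙∙∙∙⊚∙∙?
∙∙∙∙⊞⊞⊞?
?⊞⊞⊞⊞⊞⊞?
????????

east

????????
⊞⊞⊞⊞∙???
⊞⊞⊞⊞∙⊞⊞?
∙∙∙⊞∙⊞⊞?
∙∙∙∙⊚∙∙?
∙∙∙⊞⊞⊞⊞?
⊞⊞⊞⊞⊞⊞⊞?
????????

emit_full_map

⊞⊞⊞⊞⊞∙??
⊞⊞⊞⊞⊞∙⊞⊞
∙∙∙∙⊞∙⊞⊞
∙∙∙∙∙⊚∙∙
∙∙∙∙⊞⊞⊞⊞
?⊞⊞⊞⊞⊞⊞⊞

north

????????
????????
⊞⊞⊞⊞∙⊞⊞?
⊞⊞⊞⊞∙⊞⊞?
∙∙∙⊞⊚⊞⊞?
∙∙∙∙∙∙∙?
∙∙∙⊞⊞⊞⊞?
⊞⊞⊞⊞⊞⊞⊞?

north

????????
????????
??⊞⊞∙⊞⊞?
⊞⊞⊞⊞∙⊞⊞?
⊞⊞⊞⊞⊚⊞⊞?
∙∙∙⊞∙⊞⊞?
∙∙∙∙∙∙∙?
∙∙∙⊞⊞⊞⊞?

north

????????
????????
??⊞⊞∙⊞⊞?
??⊞⊞∙⊞⊞?
⊞⊞⊞⊞⊚⊞⊞?
⊞⊞⊞⊞∙⊞⊞?
∙∙∙⊞∙⊞⊞?
∙∙∙∙∙∙∙?

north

????????
????????
??∙⊕∙∙∙?
??⊞⊞∙⊞⊞?
??⊞⊞⊚⊞⊞?
⊞⊞⊞⊞∙⊞⊞?
⊞⊞⊞⊞∙⊞⊞?
∙∙∙⊞∙⊞⊞?

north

????????
????????
??∙∙∙∙∙?
??∙⊕∙∙∙?
??⊞⊞⊚⊞⊞?
??⊞⊞∙⊞⊞?
⊞⊞⊞⊞∙⊞⊞?
⊞⊞⊞⊞∙⊞⊞?

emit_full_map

???∙∙∙∙∙
???∙⊕∙∙∙
???⊞⊞⊚⊞⊞
???⊞⊞∙⊞⊞
⊞⊞⊞⊞⊞∙⊞⊞
⊞⊞⊞⊞⊞∙⊞⊞
∙∙∙∙⊞∙⊞⊞
∙∙∙∙∙∙∙∙
∙∙∙∙⊞⊞⊞⊞
?⊞⊞⊞⊞⊞⊞⊞

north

⊞⊞⊞⊞⊞⊞⊞⊞
????????
??∙∙∙∙∙?
??∙∙∙∙∙?
??∙⊕⊚∙∙?
??⊞⊞∙⊞⊞?
??⊞⊞∙⊞⊞?
⊞⊞⊞⊞∙⊞⊞?

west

⊞⊞⊞⊞⊞⊞⊞⊞
????????
??∙∙∙∙∙∙
??∙∙∙∙∙∙
??∙∙⊚∙∙∙
??⊞⊞⊞∙⊞⊞
??⊞⊞⊞∙⊞⊞
⊞⊞⊞⊞⊞∙⊞⊞

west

⊞⊞⊞⊞⊞⊞⊞⊞
????????
??⊞∙∙∙∙∙
??⊞∙∙∙∙∙
??⊞∙⊚⊕∙∙
??⊞⊞⊞⊞∙⊞
??⊞⊞⊞⊞∙⊞
?⊞⊞⊞⊞⊞∙⊞

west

⊞⊞⊞⊞⊞⊞⊞⊞
????????
??⊞⊞∙∙∙∙
??⊞⊞∙∙∙∙
??⊞⊞⊚∙⊕∙
??⊞⊞⊞⊞⊞∙
??⊞⊞⊞⊞⊞∙
??⊞⊞⊞⊞⊞∙

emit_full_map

⊞⊞∙∙∙∙∙∙
⊞⊞∙∙∙∙∙∙
⊞⊞⊚∙⊕∙∙∙
⊞⊞⊞⊞⊞∙⊞⊞
⊞⊞⊞⊞⊞∙⊞⊞
⊞⊞⊞⊞⊞∙⊞⊞
⊞⊞⊞⊞⊞∙⊞⊞
∙∙∙∙⊞∙⊞⊞
∙∙∙∙∙∙∙∙
∙∙∙∙⊞⊞⊞⊞
?⊞⊞⊞⊞⊞⊞⊞

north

⊞⊞⊞⊞⊞⊞⊞⊞
⊞⊞⊞⊞⊞⊞⊞⊞
??⊞⊞⊞⊞⊞?
??⊞⊞∙∙∙∙
??⊞⊞⊚∙∙∙
??⊞⊞∙∙⊕∙
??⊞⊞⊞⊞⊞∙
??⊞⊞⊞⊞⊞∙

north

⊞⊞⊞⊞⊞⊞⊞⊞
⊞⊞⊞⊞⊞⊞⊞⊞
⊞⊞⊞⊞⊞⊞⊞⊞
??⊞⊞⊞⊞⊞?
??⊞⊞⊚∙∙∙
??⊞⊞∙∙∙∙
??⊞⊞∙∙⊕∙
??⊞⊞⊞⊞⊞∙

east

⊞⊞⊞⊞⊞⊞⊞⊞
⊞⊞⊞⊞⊞⊞⊞⊞
⊞⊞⊞⊞⊞⊞⊞⊞
?⊞⊞⊞⊞⊞⊞?
?⊞⊞∙⊚∙∙∙
?⊞⊞∙∙∙∙∙
?⊞⊞∙∙⊕∙∙
?⊞⊞⊞⊞⊞∙⊞

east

⊞⊞⊞⊞⊞⊞⊞⊞
⊞⊞⊞⊞⊞⊞⊞⊞
⊞⊞⊞⊞⊞⊞⊞⊞
⊞⊞⊞⊞⊞⊞⊞?
⊞⊞∙∙⊚∙∙∙
⊞⊞∙∙∙∙∙∙
⊞⊞∙∙⊕∙∙∙
⊞⊞⊞⊞⊞∙⊞⊞

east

⊞⊞⊞⊞⊞⊞⊞⊞
⊞⊞⊞⊞⊞⊞⊞⊞
⊞⊞⊞⊞⊞⊞⊞⊞
⊞⊞⊞⊞⊞⊞⊞?
⊞∙∙∙⊚∙∙?
⊞∙∙∙∙∙∙?
⊞∙∙⊕∙∙∙?
⊞⊞⊞⊞∙⊞⊞?

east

⊞⊞⊞⊞⊞⊞⊞⊞
⊞⊞⊞⊞⊞⊞⊞⊞
⊞⊞⊞⊞⊞⊞⊞⊞
⊞⊞⊞⊞⊞⊞⊞?
∙∙∙∙⊚∙⊞?
∙∙∙∙∙∙⊞?
∙∙⊕∙∙∙⊞?
⊞⊞⊞∙⊞⊞??

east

⊞⊞⊞⊞⊞⊞⊞⊞
⊞⊞⊞⊞⊞⊞⊞⊞
⊞⊞⊞⊞⊞⊞⊞⊞
⊞⊞⊞⊞⊞⊞⊞?
∙∙∙∙⊚⊞⊞?
∙∙∙∙∙⊞⊞?
∙⊕∙∙∙⊞⊞?
⊞⊞∙⊞⊞???

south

⊞⊞⊞⊞⊞⊞⊞⊞
⊞⊞⊞⊞⊞⊞⊞⊞
⊞⊞⊞⊞⊞⊞⊞?
∙∙∙∙∙⊞⊞?
∙∙∙∙⊚⊞⊞?
∙⊕∙∙∙⊞⊞?
⊞⊞∙⊞⊞⊞⊞?
⊞⊞∙⊞⊞???

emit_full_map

⊞⊞⊞⊞⊞⊞⊞⊞⊞⊞
⊞⊞∙∙∙∙∙∙⊞⊞
⊞⊞∙∙∙∙∙⊚⊞⊞
⊞⊞∙∙⊕∙∙∙⊞⊞
⊞⊞⊞⊞⊞∙⊞⊞⊞⊞
⊞⊞⊞⊞⊞∙⊞⊞??
⊞⊞⊞⊞⊞∙⊞⊞??
⊞⊞⊞⊞⊞∙⊞⊞??
∙∙∙∙⊞∙⊞⊞??
∙∙∙∙∙∙∙∙??
∙∙∙∙⊞⊞⊞⊞??
?⊞⊞⊞⊞⊞⊞⊞??


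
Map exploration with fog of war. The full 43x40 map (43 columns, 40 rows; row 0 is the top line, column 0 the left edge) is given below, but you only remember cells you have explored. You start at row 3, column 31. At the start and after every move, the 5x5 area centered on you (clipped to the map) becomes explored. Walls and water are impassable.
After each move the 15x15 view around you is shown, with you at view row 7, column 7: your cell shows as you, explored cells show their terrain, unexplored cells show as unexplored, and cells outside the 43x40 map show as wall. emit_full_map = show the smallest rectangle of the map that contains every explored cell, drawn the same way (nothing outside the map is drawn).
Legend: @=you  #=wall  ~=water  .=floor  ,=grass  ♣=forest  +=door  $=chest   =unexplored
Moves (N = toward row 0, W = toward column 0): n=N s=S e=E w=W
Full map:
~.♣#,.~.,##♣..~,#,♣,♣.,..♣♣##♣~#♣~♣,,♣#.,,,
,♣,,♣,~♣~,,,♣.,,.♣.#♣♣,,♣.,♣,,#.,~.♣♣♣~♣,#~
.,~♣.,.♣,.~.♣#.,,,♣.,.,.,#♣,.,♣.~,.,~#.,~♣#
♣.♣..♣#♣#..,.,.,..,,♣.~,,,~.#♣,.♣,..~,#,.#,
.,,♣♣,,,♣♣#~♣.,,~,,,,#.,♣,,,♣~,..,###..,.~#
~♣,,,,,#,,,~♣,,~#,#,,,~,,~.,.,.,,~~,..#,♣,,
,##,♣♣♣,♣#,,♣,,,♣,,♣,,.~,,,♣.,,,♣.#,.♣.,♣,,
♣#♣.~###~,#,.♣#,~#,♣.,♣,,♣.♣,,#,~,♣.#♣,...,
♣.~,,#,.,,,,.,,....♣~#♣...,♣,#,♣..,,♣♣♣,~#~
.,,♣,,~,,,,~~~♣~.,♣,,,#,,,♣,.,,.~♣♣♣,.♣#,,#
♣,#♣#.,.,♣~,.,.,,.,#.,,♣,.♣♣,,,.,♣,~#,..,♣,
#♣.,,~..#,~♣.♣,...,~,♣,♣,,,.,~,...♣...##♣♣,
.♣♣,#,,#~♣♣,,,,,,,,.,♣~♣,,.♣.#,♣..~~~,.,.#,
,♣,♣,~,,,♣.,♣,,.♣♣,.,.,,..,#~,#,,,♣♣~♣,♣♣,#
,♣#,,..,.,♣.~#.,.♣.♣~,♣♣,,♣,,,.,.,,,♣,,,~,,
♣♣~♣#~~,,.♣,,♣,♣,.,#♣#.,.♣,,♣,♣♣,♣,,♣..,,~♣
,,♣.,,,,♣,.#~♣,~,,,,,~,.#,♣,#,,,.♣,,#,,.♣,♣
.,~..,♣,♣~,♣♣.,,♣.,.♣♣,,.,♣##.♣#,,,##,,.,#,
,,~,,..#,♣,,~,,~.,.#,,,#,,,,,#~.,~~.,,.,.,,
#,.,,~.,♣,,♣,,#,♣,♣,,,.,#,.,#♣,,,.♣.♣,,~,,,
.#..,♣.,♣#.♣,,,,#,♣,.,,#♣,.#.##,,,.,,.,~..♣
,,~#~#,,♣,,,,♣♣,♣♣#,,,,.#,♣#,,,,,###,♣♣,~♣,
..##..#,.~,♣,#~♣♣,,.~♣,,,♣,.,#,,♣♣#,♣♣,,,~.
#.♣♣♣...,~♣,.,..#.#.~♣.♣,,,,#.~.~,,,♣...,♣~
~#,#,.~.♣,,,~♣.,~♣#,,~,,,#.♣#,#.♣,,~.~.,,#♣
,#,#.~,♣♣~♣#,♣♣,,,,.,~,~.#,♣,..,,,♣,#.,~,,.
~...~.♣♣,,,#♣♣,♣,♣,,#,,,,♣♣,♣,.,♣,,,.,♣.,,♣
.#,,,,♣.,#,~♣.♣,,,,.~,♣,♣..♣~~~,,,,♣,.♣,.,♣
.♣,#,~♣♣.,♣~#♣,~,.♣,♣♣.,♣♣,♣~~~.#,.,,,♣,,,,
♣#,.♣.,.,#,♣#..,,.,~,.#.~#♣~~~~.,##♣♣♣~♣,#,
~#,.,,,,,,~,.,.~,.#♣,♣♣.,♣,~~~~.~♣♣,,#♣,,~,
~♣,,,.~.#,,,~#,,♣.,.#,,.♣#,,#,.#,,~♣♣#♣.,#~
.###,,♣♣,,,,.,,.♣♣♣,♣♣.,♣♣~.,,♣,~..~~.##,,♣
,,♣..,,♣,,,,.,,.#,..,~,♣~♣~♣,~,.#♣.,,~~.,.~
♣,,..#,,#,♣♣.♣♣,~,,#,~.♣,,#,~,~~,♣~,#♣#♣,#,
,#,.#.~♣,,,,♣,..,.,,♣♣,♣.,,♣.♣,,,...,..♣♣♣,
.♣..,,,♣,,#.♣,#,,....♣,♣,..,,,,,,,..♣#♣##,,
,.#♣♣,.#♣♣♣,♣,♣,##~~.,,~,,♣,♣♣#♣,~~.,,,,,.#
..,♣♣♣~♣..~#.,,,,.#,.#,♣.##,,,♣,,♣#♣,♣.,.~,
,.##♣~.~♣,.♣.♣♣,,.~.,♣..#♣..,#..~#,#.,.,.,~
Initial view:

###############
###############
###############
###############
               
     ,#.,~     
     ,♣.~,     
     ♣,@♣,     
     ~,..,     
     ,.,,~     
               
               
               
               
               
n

###############
###############
###############
###############
###############
     ♣~#♣~     
     ,#.,~     
     ,♣@~,     
     ♣,.♣,     
     ~,..,     
     ,.,,~     
               
               
               
               

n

###############
###############
###############
###############
###############
###############
     ♣~#♣~     
     ,#@,~     
     ,♣.~,     
     ♣,.♣,     
     ~,..,     
     ,.,,~     
               
               
               

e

###############
###############
###############
###############
###############
###############
    ♣~#♣~♣     
    ,#.@~.     
    ,♣.~,.     
    ♣,.♣,.     
    ~,..,      
    ,.,,~      
               
               
               

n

###############
###############
###############
###############
###############
###############
###############
    ♣~#@~♣     
    ,#.,~.     
    ,♣.~,.     
    ♣,.♣,.     
    ~,..,      
    ,.,,~      
               
               

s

###############
###############
###############
###############
###############
###############
    ♣~#♣~♣     
    ,#.@~.     
    ,♣.~,.     
    ♣,.♣,.     
    ~,..,      
    ,.,,~      
               
               
               

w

###############
###############
###############
###############
###############
###############
     ♣~#♣~♣    
     ,#@,~.    
     ,♣.~,.    
     ♣,.♣,.    
     ~,..,     
     ,.,,~     
               
               
               

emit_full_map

♣~#♣~♣
,#@,~.
,♣.~,.
♣,.♣,.
~,.., 
,.,,~ 

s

###############
###############
###############
###############
###############
     ♣~#♣~♣    
     ,#.,~.    
     ,♣@~,.    
     ♣,.♣,.    
     ~,..,     
     ,.,,~     
               
               
               
               

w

###############
###############
###############
###############
###############
     #♣~#♣~♣   
     ,,#.,~.   
     .,@.~,.   
     #♣,.♣,.   
     ♣~,..,    
      ,.,,~    
               
               
               
               

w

###############
###############
###############
###############
###############
     ##♣~#♣~♣  
     ♣,,#.,~.  
     ,.@♣.~,.  
     .#♣,.♣,.  
     ,♣~,..,   
       ,.,,~   
               
               
               
               

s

###############
###############
###############
###############
     ##♣~#♣~♣  
     ♣,,#.,~.  
     ,.,♣.~,.  
     .#@,.♣,.  
     ,♣~,..,   
     ,.,.,,~   
               
               
               
               
               

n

###############
###############
###############
###############
###############
     ##♣~#♣~♣  
     ♣,,#.,~.  
     ,.@♣.~,.  
     .#♣,.♣,.  
     ,♣~,..,   
     ,.,.,,~   
               
               
               
               

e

###############
###############
###############
###############
###############
    ##♣~#♣~♣   
    ♣,,#.,~.   
    ,.,@.~,.   
    .#♣,.♣,.   
    ,♣~,..,    
    ,.,.,,~    
               
               
               
               

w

###############
###############
###############
###############
###############
     ##♣~#♣~♣  
     ♣,,#.,~.  
     ,.@♣.~,.  
     .#♣,.♣,.  
     ,♣~,..,   
     ,.,.,,~   
               
               
               
               

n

###############
###############
###############
###############
###############
###############
     ##♣~#♣~♣  
     ♣,@#.,~.  
     ,.,♣.~,.  
     .#♣,.♣,.  
     ,♣~,..,   
     ,.,.,,~   
               
               
               

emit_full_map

##♣~#♣~♣
♣,@#.,~.
,.,♣.~,.
.#♣,.♣,.
,♣~,.., 
,.,.,,~ 


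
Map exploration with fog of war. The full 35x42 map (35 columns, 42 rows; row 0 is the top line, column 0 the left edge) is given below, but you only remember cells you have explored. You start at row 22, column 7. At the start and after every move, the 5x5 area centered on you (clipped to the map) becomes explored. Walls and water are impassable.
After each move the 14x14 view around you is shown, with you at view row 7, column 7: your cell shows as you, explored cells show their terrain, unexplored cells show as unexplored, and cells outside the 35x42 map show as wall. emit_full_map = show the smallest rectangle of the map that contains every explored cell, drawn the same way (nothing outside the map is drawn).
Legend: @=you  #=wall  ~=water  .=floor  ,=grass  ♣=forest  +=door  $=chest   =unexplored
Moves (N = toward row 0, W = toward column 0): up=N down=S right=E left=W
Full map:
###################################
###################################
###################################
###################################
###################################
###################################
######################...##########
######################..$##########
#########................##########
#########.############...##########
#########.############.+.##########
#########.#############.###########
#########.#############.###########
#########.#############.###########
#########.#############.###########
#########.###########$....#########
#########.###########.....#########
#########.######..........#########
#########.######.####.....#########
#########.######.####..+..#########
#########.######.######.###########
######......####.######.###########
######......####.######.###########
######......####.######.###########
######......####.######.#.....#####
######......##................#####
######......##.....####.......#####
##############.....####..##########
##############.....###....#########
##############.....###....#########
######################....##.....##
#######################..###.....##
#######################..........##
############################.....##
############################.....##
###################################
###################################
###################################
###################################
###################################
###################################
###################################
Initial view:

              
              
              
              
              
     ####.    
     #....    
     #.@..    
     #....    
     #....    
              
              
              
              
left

#             
#             
#             
#             
#             
#    #####.   
#    ##....   
#    ##@...   
#    ##....   
#    ##....   
#             
#             
#             
#             

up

#             
#             
#             
#             
#             
#    #####    
#    #####.   
#    ##@...   
#    ##....   
#    ##....   
#    ##....   
#             
#             
#             

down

#             
#             
#             
#             
#    #####    
#    #####.   
#    ##....   
#    ##@...   
#    ##....   
#    ##....   
#             
#             
#             
#             

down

#             
#             
#             
#    #####    
#    #####.   
#    ##....   
#    ##....   
#    ##@...   
#    ##....   
#    ##...    
#             
#             
#             
#             

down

#             
#             
#    #####    
#    #####.   
#    ##....   
#    ##....   
#    ##....   
#    ##@...   
#    ##...    
#    ##...    
#             
#             
#             
#             

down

#             
#    #####    
#    #####.   
#    ##....   
#    ##....   
#    ##....   
#    ##....   
#    ##@..    
#    ##...    
#    #####    
#             
#             
#             
#             

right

              
    #####     
    #####.    
    ##....    
    ##....    
    ##....    
    ##....    
    ##.@..    
    ##....    
    ######    
              
              
              
              

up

              
              
    #####     
    #####.    
    ##....    
    ##....    
    ##....    
    ##.@..    
    ##....    
    ##....    
    ######    
              
              
              

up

              
              
              
    #####     
    #####.    
    ##....    
    ##....    
    ##.@..    
    ##....    
    ##....    
    ##....    
    ######    
              
              

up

              
              
              
              
    #####     
    #####.    
    ##....    
    ##.@..    
    ##....    
    ##....    
    ##....    
    ##....    
    ######    
              

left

#             
#             
#             
#             
#    #####    
#    #####.   
#    ##....   
#    ##@...   
#    ##....   
#    ##....   
#    ##....   
#    ##....   
#    ######   
#             

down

#             
#             
#             
#    #####    
#    #####.   
#    ##....   
#    ##....   
#    ##@...   
#    ##....   
#    ##....   
#    ##....   
#    ######   
#             
#             

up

#             
#             
#             
#             
#    #####    
#    #####.   
#    ##....   
#    ##@...   
#    ##....   
#    ##....   
#    ##....   
#    ##....   
#    ######   
#             

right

              
              
              
              
    #####     
    #####.    
    ##....    
    ##.@..    
    ##....    
    ##....    
    ##....    
    ##....    
    ######    
              


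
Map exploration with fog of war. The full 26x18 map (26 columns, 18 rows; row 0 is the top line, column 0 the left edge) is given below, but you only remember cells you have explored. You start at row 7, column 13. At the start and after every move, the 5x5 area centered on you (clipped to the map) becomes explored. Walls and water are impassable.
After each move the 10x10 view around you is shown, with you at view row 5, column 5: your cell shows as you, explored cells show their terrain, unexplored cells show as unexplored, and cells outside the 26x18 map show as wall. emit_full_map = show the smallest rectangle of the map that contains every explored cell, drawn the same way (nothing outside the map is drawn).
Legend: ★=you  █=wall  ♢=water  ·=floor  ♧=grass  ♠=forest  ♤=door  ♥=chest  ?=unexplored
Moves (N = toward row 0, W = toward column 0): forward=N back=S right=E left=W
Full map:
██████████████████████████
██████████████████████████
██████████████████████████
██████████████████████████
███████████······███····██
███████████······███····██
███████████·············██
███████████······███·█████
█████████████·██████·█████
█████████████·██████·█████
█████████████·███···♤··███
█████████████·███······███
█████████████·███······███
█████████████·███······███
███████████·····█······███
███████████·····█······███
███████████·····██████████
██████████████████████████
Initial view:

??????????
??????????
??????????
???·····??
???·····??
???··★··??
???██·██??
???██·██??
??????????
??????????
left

??????????
??????????
??????????
???█·····?
???█·····?
???█·★···?
???███·██?
???███·██?
??????????
??????????

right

??????????
??????????
??????????
??█·····??
??█·····??
??█··★··??
??███·██??
??███·██??
??????????
??????????

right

??????????
??????????
??????????
?█······??
?█······??
?█···★··??
?███·███??
?███·███??
??????????
??????????

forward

??????????
??????????
??????????
???·····??
?█······??
?█···★··??
?█······??
?███·███??
?███·███??
??????????

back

??????????
??????????
???·····??
?█······??
?█······??
?█···★··??
?███·███??
?███·███??
??????????
??????????

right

??????????
??????????
??·····???
█······█??
█·······??
█····★·█??
███·████??
███·████??
??????????
??????????

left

??????????
??????????
???·····??
?█······█?
?█·······?
?█···★··█?
?███·████?
?███·████?
??????????
??????????

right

??????????
??????????
??·····???
█······█??
█·······??
█····★·█??
███·████??
███·████??
??????????
??????????

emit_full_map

??·····?
█······█
█·······
█····★·█
███·████
███·████

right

??????????
??????????
?·····????
······██??
········??
·····★██??
██·█████??
██·█████??
??????????
??????????

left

??????????
??????????
??·····???
█······██?
█········?
█····★·██?
███·█████?
███·█████?
??????????
??????????

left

??????????
??????????
???·····??
?█······██
?█········
?█···★··██
?███·█████
?███·█████
??????????
??????????

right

??????????
??????????
??·····???
█······██?
█········?
█····★·██?
███·█████?
███·█████?
??????????
??????????

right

??????????
??????????
?·····????
······██??
········??
·····★██??
██·█████??
██·█████??
??????????
??????????

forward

??????????
??????????
??????????
?·····██??
······██??
·····★··??
······██??
██·█████??
██·█████??
??????????

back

??????????
??????????
?·····██??
······██??
········??
·····★██??
██·█████??
██·█████??
??????????
??????????

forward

??????????
??????????
??????????
?·····██??
······██??
·····★··??
······██??
██·█████??
██·█████??
??????????

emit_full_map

??·····██
█······██
█·····★··
█······██
███·█████
███·█████

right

??????????
??????????
??????????
·····███??
·····███??
·····★··??
·····███??
█·██████??
█·█████???
??????????

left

??????????
??????????
??????????
?·····███?
······███?
·····★···?
······███?
██·██████?
██·█████??
??????????

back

??????????
??????????
?·····███?
······███?
·········?
·····★███?
██·██████?
██·█████??
??????????
??????????

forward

??????????
??????????
??????????
?·····███?
······███?
·····★···?
······███?
██·██████?
██·█████??
??????????

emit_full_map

??·····███
█······███
█·····★···
█······███
███·██████
███·█████?

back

??????????
??????????
?·····███?
······███?
·········?
·····★███?
██·██████?
██·█████??
??????????
??????????
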